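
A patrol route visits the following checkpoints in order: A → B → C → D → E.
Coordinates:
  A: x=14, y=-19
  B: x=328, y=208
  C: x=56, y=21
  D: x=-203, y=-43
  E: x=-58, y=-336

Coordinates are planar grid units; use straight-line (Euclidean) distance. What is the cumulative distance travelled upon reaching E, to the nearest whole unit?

Leg distances:
A→B: 387.5  (cumulative 387.5)
B→C: 330.1  (cumulative 717.5)
C→D: 266.8  (cumulative 984.3)
D→E: 326.9  (cumulative 1311.2)
Cumulative distance at E ≈ 1311.

1311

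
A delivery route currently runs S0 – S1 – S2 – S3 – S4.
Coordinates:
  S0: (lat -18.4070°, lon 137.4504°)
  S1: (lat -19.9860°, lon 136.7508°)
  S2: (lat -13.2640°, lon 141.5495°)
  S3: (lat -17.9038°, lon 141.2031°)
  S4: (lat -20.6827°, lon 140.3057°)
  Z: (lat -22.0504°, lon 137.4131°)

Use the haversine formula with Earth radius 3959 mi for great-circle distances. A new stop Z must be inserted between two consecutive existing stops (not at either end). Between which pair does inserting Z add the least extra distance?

Added distance for inserting Z between each consecutive pair:
S0–S1: 282.4 mi
S1–S2: 251.6 mi
S2–S3: 721.5 mi
S3–S4: 385.7 mi
Smallest added distance is 251.6 mi, inserting between S1 and S2.

between S1 and S2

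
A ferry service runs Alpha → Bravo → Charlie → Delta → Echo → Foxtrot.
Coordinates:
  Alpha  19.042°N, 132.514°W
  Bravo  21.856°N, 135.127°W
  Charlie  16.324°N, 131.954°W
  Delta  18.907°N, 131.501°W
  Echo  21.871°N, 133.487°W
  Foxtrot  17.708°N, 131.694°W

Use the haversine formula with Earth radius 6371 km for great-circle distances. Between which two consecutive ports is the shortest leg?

Charlie–Delta

Leg distances:
Alpha→Bravo: 414.7 km
Bravo→Charlie: 699.6 km
Charlie→Delta: 291.2 km
Delta→Echo: 389.2 km
Echo→Foxtrot: 499.5 km
The shortest leg is Charlie–Delta at 291.2 km.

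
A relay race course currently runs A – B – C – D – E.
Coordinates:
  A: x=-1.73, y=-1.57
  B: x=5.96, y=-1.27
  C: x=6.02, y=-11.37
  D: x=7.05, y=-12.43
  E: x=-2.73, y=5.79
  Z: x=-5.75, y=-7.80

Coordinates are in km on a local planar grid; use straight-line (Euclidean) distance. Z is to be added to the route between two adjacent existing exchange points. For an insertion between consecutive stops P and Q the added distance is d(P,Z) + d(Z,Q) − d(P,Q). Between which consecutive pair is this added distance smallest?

Added distance for inserting Z between each consecutive pair:
A–B: 13.1 km
B–C: 15.6 km
C–D: 24.4 km
D–E: 6.9 km
Smallest added distance is 6.9 km, inserting between D and E.

between D and E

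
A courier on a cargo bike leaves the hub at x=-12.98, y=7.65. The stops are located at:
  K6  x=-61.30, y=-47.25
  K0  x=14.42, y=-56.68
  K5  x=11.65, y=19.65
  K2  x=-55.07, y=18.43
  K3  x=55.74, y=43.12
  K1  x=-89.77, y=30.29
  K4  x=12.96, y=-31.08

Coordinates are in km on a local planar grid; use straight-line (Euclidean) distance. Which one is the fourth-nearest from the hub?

Distance to each, sorted:
K5: 27.4 km
K2: 43.4 km
K4: 46.6 km
K0: 69.9 km
K6: 73.1 km
K3: 77.3 km
K1: 80.1 km
The fourth-nearest is K0 at 69.9 km.

K0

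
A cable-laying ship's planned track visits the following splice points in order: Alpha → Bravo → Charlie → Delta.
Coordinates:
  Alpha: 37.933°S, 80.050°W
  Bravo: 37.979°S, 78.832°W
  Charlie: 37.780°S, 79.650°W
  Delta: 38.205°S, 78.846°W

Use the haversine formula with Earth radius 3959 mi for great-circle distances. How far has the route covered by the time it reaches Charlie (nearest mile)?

Leg distances:
Alpha→Bravo: 66.4 mi  (cumulative 66.4 mi)
Bravo→Charlie: 46.7 mi  (cumulative 113.1 mi)
Cumulative distance at Charlie ≈ 113 mi.

113 mi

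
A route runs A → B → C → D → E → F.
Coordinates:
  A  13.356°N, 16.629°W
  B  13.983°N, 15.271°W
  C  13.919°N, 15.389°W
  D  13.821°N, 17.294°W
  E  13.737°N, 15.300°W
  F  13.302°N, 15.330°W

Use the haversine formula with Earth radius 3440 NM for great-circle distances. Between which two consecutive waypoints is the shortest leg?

B–C

Leg distances:
A→B: 87.7 NM
B→C: 7.9 NM
C→D: 111.2 NM
D→E: 116.4 NM
E→F: 26.2 NM
The shortest leg is B–C at 7.9 NM.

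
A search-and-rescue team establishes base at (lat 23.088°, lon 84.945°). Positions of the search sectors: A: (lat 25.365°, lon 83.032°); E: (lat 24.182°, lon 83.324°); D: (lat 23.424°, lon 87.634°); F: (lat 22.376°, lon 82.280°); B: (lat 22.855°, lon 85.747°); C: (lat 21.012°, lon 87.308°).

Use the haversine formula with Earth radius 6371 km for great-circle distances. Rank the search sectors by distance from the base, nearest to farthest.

B, E, D, F, A, C

Computing each great-circle distance from (lat 23.088°, lon 84.945°):
B (lat 22.855°, lon 85.747°): 86.1 km
E (lat 24.182°, lon 83.324°): 205.1 km
D (lat 23.424°, lon 87.634°): 277.2 km
F (lat 22.376°, lon 82.280°): 284.5 km
A (lat 25.365°, lon 83.032°): 318.9 km
C (lat 21.012°, lon 87.308°): 335.5 km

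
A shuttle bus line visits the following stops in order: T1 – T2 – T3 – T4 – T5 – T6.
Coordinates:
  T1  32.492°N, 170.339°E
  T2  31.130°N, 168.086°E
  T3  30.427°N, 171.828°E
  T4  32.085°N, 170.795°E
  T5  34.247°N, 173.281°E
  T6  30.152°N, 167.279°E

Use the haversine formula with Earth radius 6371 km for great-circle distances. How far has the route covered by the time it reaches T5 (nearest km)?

1170 km

Leg distances:
T1→T2: 261.3 km  (cumulative 261.3 km)
T2→T3: 365.9 km  (cumulative 627.2 km)
T3→T4: 208.9 km  (cumulative 836.0 km)
T4→T5: 333.6 km  (cumulative 1169.7 km)
Cumulative distance at T5 ≈ 1170 km.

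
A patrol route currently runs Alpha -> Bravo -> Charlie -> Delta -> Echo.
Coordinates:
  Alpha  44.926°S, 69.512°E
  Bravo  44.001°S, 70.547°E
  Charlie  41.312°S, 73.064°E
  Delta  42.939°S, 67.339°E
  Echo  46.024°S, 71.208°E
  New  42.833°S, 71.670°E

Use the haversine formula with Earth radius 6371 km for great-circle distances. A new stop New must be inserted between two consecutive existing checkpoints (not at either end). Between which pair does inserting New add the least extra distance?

between Bravo and Charlie

Added distance for inserting New between each consecutive pair:
Alpha–Bravo: 316.7 km
Bravo–Charlie: 0.0 km
Charlie–Delta: 52.1 km
Delta–Echo: 249.5 km
Smallest added distance is 0.0 km, inserting between Bravo and Charlie.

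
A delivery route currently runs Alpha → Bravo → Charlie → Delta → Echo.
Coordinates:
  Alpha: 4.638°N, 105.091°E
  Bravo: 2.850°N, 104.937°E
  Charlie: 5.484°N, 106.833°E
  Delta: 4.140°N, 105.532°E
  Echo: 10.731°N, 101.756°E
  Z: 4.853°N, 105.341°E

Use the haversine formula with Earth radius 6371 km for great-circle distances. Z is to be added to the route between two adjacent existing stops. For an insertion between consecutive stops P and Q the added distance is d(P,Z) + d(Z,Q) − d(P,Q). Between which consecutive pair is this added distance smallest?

Added distance for inserting Z between each consecutive pair:
Alpha–Bravo: 64.2 km
Bravo–Charlie: 46.2 km
Charlie–Delta: 53.9 km
Delta–Echo: 2.9 km
Smallest added distance is 2.9 km, inserting between Delta and Echo.

between Delta and Echo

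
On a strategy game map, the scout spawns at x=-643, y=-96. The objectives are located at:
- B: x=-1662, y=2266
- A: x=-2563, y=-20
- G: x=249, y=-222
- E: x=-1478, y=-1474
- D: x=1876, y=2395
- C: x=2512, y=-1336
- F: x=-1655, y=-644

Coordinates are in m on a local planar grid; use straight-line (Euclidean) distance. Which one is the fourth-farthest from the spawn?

Distances from the spawn (x=-643, y=-96):
D: 3542.7 m
C: 3389.9 m
B: 2572.4 m
A: 1921.5 m
E: 1611.2 m
F: 1150.8 m
G: 900.9 m
The fourth-farthest is A at 1921.5 m.

A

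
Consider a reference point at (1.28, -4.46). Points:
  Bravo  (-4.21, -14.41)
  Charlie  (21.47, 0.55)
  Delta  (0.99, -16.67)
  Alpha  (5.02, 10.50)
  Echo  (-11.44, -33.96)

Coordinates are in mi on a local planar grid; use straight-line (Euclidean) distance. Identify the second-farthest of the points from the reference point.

Charlie

Distances from the reference point ((1.28, -4.46)):
Echo: 32.1 mi
Charlie: 20.8 mi
Alpha: 15.4 mi
Delta: 12.2 mi
Bravo: 11.4 mi
The second-farthest is Charlie at 20.8 mi.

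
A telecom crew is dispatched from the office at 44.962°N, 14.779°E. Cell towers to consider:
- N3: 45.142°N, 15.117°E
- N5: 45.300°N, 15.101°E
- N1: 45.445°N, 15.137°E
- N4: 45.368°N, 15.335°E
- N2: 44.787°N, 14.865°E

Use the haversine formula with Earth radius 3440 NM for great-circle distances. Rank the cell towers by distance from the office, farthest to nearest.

Distances from the office:
N4 45.368°N, 15.335°E: 33.9 NM
N1 45.445°N, 15.137°E: 32.7 NM
N5 45.300°N, 15.101°E: 24.5 NM
N3 45.142°N, 15.117°E: 18.0 NM
N2 44.787°N, 14.865°E: 11.1 NM

N4, N1, N5, N3, N2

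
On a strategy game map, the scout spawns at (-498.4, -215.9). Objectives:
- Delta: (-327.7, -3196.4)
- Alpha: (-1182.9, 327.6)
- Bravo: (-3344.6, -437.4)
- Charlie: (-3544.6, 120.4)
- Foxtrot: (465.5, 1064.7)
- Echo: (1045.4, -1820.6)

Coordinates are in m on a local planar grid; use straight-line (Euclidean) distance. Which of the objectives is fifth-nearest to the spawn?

Distances from the spawn ((-498.4, -215.9)):
Alpha: 874.0 m
Foxtrot: 1602.8 m
Echo: 2226.7 m
Bravo: 2854.8 m
Delta: 2985.4 m
Charlie: 3064.7 m
The fifth-nearest is Delta at 2985.4 m.

Delta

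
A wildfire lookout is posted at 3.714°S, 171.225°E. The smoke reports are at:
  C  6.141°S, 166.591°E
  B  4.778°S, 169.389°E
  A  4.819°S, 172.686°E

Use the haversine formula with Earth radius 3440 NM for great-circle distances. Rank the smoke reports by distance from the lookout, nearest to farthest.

Computing each great-circle distance from 3.714°S, 171.225°E:
A 4.819°S, 172.686°E: 109.8 NM
B 4.778°S, 169.389°E: 127.1 NM
C 6.141°S, 166.591°E: 313.1 NM

A, B, C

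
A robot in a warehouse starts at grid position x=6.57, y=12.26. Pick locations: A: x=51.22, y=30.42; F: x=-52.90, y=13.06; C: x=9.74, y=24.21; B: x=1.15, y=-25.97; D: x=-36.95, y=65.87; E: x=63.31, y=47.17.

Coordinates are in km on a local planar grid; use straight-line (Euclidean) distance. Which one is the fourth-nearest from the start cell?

Distances from the start cell (x=6.57, y=12.26):
C: 12.4 km
B: 38.6 km
A: 48.2 km
F: 59.5 km
E: 66.6 km
D: 69.1 km
The fourth-nearest is F at 59.5 km.

F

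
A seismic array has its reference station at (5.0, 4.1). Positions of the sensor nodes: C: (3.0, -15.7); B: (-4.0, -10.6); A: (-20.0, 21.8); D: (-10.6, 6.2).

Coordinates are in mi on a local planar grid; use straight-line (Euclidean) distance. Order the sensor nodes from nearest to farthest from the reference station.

Distances from the reference station:
D (-10.6, 6.2): 15.7 mi
B (-4.0, -10.6): 17.2 mi
C (3.0, -15.7): 19.9 mi
A (-20.0, 21.8): 30.6 mi

D, B, C, A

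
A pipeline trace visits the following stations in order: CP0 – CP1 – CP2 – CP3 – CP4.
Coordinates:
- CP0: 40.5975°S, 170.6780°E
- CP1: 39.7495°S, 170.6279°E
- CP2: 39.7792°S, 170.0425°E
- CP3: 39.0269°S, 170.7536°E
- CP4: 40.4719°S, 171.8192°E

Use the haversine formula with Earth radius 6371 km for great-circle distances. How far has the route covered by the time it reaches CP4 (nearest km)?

Leg distances:
CP0→CP1: 94.4 km  (cumulative 94.4 km)
CP1→CP2: 50.1 km  (cumulative 144.5 km)
CP2→CP3: 103.6 km  (cumulative 248.1 km)
CP3→CP4: 184.7 km  (cumulative 432.8 km)
Cumulative distance at CP4 ≈ 433 km.

433 km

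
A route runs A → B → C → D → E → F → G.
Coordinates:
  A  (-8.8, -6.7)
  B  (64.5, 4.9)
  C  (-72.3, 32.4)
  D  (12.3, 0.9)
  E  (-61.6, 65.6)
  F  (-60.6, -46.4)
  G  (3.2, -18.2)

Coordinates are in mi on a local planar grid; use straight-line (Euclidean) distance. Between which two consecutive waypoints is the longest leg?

Leg distances:
A→B: 74.2 mi
B→C: 139.5 mi
C→D: 90.3 mi
D→E: 98.2 mi
E→F: 112.0 mi
F→G: 69.8 mi
The longest leg is B–C at 139.5 mi.

B–C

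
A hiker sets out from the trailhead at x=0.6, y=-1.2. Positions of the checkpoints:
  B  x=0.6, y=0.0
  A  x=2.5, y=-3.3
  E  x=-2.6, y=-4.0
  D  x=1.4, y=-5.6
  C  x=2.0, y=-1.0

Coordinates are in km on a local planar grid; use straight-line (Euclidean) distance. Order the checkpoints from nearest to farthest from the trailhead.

B, C, A, E, D

Computing each straight-line distance from x=0.6, y=-1.2:
B x=0.6, y=0.0: 1.2 km
C x=2.0, y=-1.0: 1.4 km
A x=2.5, y=-3.3: 2.8 km
E x=-2.6, y=-4.0: 4.3 km
D x=1.4, y=-5.6: 4.5 km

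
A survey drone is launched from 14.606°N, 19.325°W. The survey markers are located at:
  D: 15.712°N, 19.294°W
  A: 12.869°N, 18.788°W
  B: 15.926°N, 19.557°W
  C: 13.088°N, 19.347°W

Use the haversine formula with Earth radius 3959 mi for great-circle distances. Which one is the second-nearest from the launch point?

B

Distances from the launch point (14.606°N, 19.325°W):
D: 76.4 mi
B: 92.5 mi
C: 104.9 mi
A: 125.3 mi
The second-nearest is B at 92.5 mi.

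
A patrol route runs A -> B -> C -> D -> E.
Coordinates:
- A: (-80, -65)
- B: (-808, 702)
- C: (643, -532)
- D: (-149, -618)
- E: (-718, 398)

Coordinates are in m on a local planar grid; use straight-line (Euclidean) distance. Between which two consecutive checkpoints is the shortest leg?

Leg distances:
A→B: 1057.5 m
B→C: 1904.8 m
C→D: 796.7 m
D→E: 1164.5 m
The shortest leg is C–D at 796.7 m.

C–D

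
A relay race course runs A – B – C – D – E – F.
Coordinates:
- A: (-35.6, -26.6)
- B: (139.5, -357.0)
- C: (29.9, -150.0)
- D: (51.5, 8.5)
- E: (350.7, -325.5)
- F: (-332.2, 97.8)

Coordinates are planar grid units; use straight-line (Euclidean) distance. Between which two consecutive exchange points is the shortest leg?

Leg distances:
A→B: 373.9
B→C: 234.2
C→D: 160.0
D→E: 448.4
E→F: 803.5
The shortest leg is C–D at 160.0.

C–D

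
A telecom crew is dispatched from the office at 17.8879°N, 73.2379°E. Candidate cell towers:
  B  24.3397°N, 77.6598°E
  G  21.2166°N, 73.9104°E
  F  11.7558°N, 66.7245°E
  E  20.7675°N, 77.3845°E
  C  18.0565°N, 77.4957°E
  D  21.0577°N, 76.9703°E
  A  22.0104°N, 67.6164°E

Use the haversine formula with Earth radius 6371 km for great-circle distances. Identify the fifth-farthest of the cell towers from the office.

Distances from the office (17.8879°N, 73.2379°E):
F: 977.0 km
B: 851.3 km
A: 745.1 km
E: 540.2 km
D: 526.6 km
C: 450.7 km
G: 376.8 km
The fifth-farthest is D at 526.6 km.

D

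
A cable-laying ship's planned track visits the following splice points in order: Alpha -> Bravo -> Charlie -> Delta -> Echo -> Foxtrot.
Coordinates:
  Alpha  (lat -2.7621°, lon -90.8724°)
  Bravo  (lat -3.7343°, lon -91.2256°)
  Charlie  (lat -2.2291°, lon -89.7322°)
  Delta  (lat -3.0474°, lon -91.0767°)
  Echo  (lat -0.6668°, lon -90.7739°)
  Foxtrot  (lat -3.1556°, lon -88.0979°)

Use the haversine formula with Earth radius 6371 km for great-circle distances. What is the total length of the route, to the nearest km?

1199 km

Leg distances:
Alpha→Bravo: 115.0 km  (cumulative 115.0 km)
Bravo→Charlie: 235.6 km  (cumulative 350.6 km)
Charlie→Delta: 174.9 km  (cumulative 525.5 km)
Delta→Echo: 266.8 km  (cumulative 792.3 km)
Echo→Foxtrot: 406.2 km  (cumulative 1198.5 km)
Total route length ≈ 1199 km.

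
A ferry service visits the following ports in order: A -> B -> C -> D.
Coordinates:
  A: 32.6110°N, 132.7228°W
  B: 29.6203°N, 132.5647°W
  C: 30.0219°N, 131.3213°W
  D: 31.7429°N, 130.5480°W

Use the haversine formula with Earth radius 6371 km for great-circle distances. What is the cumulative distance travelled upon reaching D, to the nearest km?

666 km

Leg distances:
A→B: 332.9 km  (cumulative 332.9 km)
B→C: 128.0 km  (cumulative 460.9 km)
C→D: 205.1 km  (cumulative 666.0 km)
Cumulative distance at D ≈ 666 km.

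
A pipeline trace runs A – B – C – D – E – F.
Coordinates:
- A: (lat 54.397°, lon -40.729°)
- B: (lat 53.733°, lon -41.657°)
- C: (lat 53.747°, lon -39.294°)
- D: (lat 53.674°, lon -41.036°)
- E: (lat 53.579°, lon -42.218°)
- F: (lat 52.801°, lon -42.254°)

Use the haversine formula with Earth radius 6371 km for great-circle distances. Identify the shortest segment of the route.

Leg distances:
A→B: 95.5 km
B→C: 155.4 km
C→D: 114.9 km
D→E: 78.7 km
E→F: 86.5 km
The shortest leg is D–E at 78.7 km.

D–E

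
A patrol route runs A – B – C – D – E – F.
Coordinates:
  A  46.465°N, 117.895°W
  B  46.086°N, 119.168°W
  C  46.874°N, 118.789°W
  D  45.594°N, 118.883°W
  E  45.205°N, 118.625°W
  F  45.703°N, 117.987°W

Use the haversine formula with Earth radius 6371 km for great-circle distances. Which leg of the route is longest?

C–D

Leg distances:
A→B: 106.5 km
B→C: 92.3 km
C→D: 142.5 km
D→E: 47.7 km
E→F: 74.5 km
The longest leg is C–D at 142.5 km.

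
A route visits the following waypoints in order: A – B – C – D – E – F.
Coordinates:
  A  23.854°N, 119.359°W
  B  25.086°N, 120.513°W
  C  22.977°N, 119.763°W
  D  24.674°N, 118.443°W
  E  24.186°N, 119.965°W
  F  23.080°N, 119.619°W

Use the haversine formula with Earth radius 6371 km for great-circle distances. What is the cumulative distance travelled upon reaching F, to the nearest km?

Leg distances:
A→B: 180.0 km  (cumulative 180.0 km)
B→C: 246.6 km  (cumulative 426.6 km)
C→D: 231.6 km  (cumulative 658.2 km)
D→E: 163.4 km  (cumulative 821.5 km)
E→F: 127.9 km  (cumulative 949.5 km)
Cumulative distance at F ≈ 949 km.

949 km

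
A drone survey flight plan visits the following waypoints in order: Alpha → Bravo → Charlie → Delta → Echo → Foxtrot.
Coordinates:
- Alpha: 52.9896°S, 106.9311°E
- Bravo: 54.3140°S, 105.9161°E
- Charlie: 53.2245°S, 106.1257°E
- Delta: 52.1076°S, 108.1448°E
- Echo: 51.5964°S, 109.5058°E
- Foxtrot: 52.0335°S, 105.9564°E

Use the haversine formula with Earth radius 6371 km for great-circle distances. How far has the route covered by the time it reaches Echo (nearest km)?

Leg distances:
Alpha→Bravo: 161.7 km  (cumulative 161.7 km)
Bravo→Charlie: 121.9 km  (cumulative 283.7 km)
Charlie→Delta: 184.3 km  (cumulative 467.9 km)
Delta→Echo: 109.4 km  (cumulative 577.4 km)
Cumulative distance at Echo ≈ 577 km.

577 km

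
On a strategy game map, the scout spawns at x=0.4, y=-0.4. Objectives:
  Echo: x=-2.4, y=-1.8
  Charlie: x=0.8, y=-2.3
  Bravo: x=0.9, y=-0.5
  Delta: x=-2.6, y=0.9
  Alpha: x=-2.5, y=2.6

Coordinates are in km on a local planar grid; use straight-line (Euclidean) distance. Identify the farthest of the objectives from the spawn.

Distances from the spawn (x=0.4, y=-0.4):
Alpha: 4.2 km
Delta: 3.3 km
Echo: 3.1 km
Charlie: 1.9 km
Bravo: 0.5 km
The farthest is Alpha at 4.2 km.

Alpha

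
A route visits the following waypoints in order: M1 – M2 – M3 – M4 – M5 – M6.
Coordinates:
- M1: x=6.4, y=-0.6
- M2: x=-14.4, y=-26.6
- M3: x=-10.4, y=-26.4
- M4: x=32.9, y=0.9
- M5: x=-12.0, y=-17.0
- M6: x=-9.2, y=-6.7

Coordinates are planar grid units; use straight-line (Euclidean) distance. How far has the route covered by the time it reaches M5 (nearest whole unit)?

137

Leg distances:
M1→M2: 33.3  (cumulative 33.3)
M2→M3: 4.0  (cumulative 37.3)
M3→M4: 51.2  (cumulative 88.5)
M4→M5: 48.3  (cumulative 136.8)
Cumulative distance at M5 ≈ 137.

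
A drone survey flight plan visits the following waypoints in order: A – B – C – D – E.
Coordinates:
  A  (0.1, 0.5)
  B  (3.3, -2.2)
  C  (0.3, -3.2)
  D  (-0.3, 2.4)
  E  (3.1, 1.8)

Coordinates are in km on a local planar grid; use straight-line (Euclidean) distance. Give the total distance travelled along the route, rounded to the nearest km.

Leg distances:
A→B: 4.2 km  (cumulative 4.2 km)
B→C: 3.2 km  (cumulative 7.3 km)
C→D: 5.6 km  (cumulative 13.0 km)
D→E: 3.5 km  (cumulative 16.4 km)
Total route length ≈ 16 km.

16 km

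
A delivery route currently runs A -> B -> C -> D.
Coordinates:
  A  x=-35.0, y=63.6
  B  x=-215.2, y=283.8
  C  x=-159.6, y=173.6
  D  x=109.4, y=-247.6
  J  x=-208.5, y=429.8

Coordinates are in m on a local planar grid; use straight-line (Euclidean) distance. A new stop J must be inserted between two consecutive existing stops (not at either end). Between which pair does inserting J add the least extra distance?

between A and B

Added distance for inserting J between each consecutive pair:
A–B: 266.8 m
B–C: 283.5 m
C–D: 509.3 m
Smallest added distance is 266.8 m, inserting between A and B.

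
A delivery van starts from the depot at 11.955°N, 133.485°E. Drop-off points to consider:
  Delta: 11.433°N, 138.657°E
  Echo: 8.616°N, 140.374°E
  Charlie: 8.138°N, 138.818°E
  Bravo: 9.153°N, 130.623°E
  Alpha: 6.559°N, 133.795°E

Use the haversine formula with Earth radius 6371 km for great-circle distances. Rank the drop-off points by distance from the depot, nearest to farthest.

Distance from the depot at 11.955°N, 133.485°E to each:
Bravo 9.153°N, 130.623°E: 441.5 km
Delta 11.433°N, 138.657°E: 566.1 km
Alpha 6.559°N, 133.795°E: 601.0 km
Charlie 8.138°N, 138.818°E: 721.8 km
Echo 8.616°N, 140.374°E: 840.1 km

Bravo, Delta, Alpha, Charlie, Echo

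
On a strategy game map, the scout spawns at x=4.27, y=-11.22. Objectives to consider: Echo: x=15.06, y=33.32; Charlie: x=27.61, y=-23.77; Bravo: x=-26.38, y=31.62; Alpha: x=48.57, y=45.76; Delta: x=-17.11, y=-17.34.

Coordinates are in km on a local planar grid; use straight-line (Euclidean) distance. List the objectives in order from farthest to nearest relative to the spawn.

Distance from the spawn at x=4.27, y=-11.22 to each:
Alpha x=48.57, y=45.76: 72.2 km
Bravo x=-26.38, y=31.62: 52.7 km
Echo x=15.06, y=33.32: 45.8 km
Charlie x=27.61, y=-23.77: 26.5 km
Delta x=-17.11, y=-17.34: 22.2 km

Alpha, Bravo, Echo, Charlie, Delta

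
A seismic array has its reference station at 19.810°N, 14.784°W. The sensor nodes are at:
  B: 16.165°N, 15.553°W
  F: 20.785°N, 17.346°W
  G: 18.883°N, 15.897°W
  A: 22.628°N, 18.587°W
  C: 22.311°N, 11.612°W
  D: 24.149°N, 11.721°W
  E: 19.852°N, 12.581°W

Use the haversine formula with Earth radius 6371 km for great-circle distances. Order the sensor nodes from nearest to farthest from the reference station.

Computing each great-circle distance from 19.810°N, 14.784°W:
G 18.883°N, 15.897°W: 155.8 km
E 19.852°N, 12.581°W: 230.5 km
F 20.785°N, 17.346°W: 288.3 km
B 16.165°N, 15.553°W: 413.4 km
C 22.311°N, 11.612°W: 430.9 km
A 22.628°N, 18.587°W: 503.5 km
D 24.149°N, 11.721°W: 576.6 km

G, E, F, B, C, A, D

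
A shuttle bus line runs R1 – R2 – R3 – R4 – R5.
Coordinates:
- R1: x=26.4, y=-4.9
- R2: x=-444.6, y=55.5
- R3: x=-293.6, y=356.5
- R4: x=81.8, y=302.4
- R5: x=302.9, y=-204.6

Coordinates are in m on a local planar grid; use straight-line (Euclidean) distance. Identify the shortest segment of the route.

R2–R3

Leg distances:
R1→R2: 474.9 m
R2→R3: 336.8 m
R3→R4: 379.3 m
R4→R5: 553.1 m
The shortest leg is R2–R3 at 336.8 m.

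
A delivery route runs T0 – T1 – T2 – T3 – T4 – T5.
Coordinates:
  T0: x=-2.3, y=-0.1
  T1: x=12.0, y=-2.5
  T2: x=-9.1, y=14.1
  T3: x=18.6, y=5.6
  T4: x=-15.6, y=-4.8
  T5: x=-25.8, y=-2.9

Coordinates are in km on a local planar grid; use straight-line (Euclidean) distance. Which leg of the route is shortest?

T4–T5

Leg distances:
T0→T1: 14.5 km
T1→T2: 26.8 km
T2→T3: 29.0 km
T3→T4: 35.7 km
T4→T5: 10.4 km
The shortest leg is T4–T5 at 10.4 km.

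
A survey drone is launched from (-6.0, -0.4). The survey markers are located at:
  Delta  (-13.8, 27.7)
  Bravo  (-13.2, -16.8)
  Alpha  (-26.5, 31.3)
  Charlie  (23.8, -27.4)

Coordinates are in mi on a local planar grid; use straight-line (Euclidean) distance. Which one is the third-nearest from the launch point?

Distances from the launch point ((-6.0, -0.4)):
Bravo: 17.9 mi
Delta: 29.2 mi
Alpha: 37.8 mi
Charlie: 40.2 mi
The third-nearest is Alpha at 37.8 mi.

Alpha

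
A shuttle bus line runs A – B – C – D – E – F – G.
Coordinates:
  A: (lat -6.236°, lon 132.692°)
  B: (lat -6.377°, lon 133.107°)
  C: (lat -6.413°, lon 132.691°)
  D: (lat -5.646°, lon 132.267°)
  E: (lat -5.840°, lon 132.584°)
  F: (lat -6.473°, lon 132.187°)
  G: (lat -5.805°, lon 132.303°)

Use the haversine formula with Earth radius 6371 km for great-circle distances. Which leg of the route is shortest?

Leg distances:
A→B: 48.5 km
B→C: 46.1 km
C→D: 97.3 km
D→E: 41.2 km
E→F: 82.9 km
F→G: 75.4 km
The shortest leg is D–E at 41.2 km.

D–E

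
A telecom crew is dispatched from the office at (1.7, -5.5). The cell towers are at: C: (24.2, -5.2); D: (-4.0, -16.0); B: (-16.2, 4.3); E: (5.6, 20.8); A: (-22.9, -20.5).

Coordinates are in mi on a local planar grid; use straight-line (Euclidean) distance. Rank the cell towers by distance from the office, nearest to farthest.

D, B, C, E, A

Distances from the office:
D (-4.0, -16.0): 11.9 mi
B (-16.2, 4.3): 20.4 mi
C (24.2, -5.2): 22.5 mi
E (5.6, 20.8): 26.6 mi
A (-22.9, -20.5): 28.8 mi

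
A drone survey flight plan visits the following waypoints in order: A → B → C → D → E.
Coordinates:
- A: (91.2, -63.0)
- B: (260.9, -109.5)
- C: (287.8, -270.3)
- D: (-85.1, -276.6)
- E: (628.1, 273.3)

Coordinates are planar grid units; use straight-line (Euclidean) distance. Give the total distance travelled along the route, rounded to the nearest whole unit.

Leg distances:
A→B: 176.0  (cumulative 176.0)
B→C: 163.0  (cumulative 339.0)
C→D: 373.0  (cumulative 711.9)
D→E: 900.6  (cumulative 1612.5)
Total route length ≈ 1613.

1613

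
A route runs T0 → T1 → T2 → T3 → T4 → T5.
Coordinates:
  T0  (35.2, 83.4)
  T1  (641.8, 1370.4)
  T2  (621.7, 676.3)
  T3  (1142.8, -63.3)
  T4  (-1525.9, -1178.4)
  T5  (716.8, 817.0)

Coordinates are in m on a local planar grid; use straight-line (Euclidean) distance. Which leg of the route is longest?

T4–T5

Leg distances:
T0→T1: 1422.8 m
T1→T2: 694.4 m
T2→T3: 904.7 m
T3→T4: 2892.3 m
T4→T5: 3001.9 m
The longest leg is T4–T5 at 3001.9 m.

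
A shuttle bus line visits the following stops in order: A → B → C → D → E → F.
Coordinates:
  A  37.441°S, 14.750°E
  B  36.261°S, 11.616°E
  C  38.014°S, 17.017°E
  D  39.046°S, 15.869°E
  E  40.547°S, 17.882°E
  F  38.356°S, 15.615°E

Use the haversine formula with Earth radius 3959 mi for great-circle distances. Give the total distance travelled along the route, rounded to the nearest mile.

Leg distances:
A→B: 191.5 mi  (cumulative 191.5 mi)
B→C: 321.2 mi  (cumulative 512.6 mi)
C→D: 94.5 mi  (cumulative 607.2 mi)
D→E: 148.9 mi  (cumulative 756.1 mi)
E→F: 193.8 mi  (cumulative 949.9 mi)
Total route length ≈ 950 mi.

950 mi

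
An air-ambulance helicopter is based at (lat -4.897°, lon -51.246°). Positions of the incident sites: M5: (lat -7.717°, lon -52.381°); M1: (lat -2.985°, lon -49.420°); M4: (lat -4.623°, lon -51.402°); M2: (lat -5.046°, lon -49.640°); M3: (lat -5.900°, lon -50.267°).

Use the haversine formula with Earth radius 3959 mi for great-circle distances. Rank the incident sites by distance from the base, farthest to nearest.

Distance from the base at (lat -4.897°, lon -51.246°) to each:
M5 (lat -7.717°, lon -52.381°): 209.9 mi
M1 (lat -2.985°, lon -49.420°): 182.5 mi
M2 (lat -5.046°, lon -49.640°): 111.0 mi
M3 (lat -5.900°, lon -50.267°): 96.6 mi
M4 (lat -4.623°, lon -51.402°): 21.8 mi

M5, M1, M2, M3, M4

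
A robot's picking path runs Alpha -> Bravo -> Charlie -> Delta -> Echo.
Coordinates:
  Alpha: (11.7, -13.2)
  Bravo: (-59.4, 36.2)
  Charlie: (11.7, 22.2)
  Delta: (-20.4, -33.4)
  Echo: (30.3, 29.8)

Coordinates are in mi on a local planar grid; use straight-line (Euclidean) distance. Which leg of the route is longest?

Alpha–Bravo

Leg distances:
Alpha→Bravo: 86.6 mi
Bravo→Charlie: 72.5 mi
Charlie→Delta: 64.2 mi
Delta→Echo: 81.0 mi
The longest leg is Alpha–Bravo at 86.6 mi.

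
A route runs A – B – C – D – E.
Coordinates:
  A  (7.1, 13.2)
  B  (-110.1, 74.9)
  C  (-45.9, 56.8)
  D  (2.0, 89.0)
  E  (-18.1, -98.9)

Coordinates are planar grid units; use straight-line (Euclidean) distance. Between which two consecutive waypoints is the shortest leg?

Leg distances:
A→B: 132.4
B→C: 66.7
C→D: 57.7
D→E: 189.0
The shortest leg is C–D at 57.7.

C–D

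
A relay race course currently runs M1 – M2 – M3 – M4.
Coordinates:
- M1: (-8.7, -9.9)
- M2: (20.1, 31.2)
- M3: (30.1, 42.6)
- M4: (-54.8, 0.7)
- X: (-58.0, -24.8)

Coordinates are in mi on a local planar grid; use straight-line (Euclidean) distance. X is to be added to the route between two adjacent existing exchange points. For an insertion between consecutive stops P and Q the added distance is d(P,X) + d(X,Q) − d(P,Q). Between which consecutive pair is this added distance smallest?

Added distance for inserting X between each consecutive pair:
M1–M2: 97.4 mi
M2–M3: 191.9 mi
M3–M4: 41.9 mi
Smallest added distance is 41.9 mi, inserting between M3 and M4.

between M3 and M4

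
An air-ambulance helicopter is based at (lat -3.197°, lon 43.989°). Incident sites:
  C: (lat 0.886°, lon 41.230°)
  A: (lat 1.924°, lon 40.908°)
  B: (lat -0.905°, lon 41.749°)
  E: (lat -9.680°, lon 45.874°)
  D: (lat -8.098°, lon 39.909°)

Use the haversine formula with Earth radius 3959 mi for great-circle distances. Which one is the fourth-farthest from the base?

Distances from the base ((lat -3.197°, lon 43.989°)):
E: 466.3 mi
D: 439.7 mi
A: 412.9 mi
C: 340.5 mi
B: 221.4 mi
The fourth-farthest is C at 340.5 mi.

C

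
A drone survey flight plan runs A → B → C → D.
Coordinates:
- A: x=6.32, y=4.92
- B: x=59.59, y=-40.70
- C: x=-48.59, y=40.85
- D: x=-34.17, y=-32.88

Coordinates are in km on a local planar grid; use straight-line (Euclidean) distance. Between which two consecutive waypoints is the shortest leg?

A–B

Leg distances:
A→B: 70.1 km
B→C: 135.5 km
C→D: 75.1 km
The shortest leg is A–B at 70.1 km.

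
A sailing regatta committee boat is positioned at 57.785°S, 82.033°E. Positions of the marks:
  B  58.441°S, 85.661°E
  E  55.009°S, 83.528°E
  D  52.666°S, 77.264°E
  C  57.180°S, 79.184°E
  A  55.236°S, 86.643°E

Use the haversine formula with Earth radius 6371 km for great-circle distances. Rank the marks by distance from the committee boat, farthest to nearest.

Distances from the committee boat:
D 52.666°S, 77.264°E: 644.2 km
A 55.236°S, 86.643°E: 400.3 km
E 55.009°S, 83.528°E: 322.1 km
B 58.441°S, 85.661°E: 225.2 km
C 57.180°S, 79.184°E: 183.1 km

D, A, E, B, C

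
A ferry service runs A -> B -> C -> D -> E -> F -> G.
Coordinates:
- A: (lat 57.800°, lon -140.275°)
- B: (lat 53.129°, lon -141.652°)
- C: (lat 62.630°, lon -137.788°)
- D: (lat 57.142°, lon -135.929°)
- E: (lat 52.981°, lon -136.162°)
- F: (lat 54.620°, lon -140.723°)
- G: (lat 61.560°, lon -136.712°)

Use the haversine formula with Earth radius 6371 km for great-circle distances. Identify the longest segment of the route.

B–C

Leg distances:
A→B: 526.6 km
B→C: 1080.4 km
C→D: 618.9 km
D→E: 462.9 km
E→F: 350.5 km
F→G: 806.5 km
The longest leg is B–C at 1080.4 km.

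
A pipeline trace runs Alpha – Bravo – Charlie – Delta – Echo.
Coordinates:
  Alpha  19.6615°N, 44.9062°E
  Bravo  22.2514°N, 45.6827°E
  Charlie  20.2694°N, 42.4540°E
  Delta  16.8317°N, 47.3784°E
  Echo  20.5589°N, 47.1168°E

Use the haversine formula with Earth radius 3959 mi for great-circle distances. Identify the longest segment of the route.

Leg distances:
Alpha→Bravo: 185.8 mi
Bravo→Charlie: 248.9 mi
Charlie→Delta: 400.5 mi
Delta→Echo: 258.1 mi
The longest leg is Charlie–Delta at 400.5 mi.

Charlie–Delta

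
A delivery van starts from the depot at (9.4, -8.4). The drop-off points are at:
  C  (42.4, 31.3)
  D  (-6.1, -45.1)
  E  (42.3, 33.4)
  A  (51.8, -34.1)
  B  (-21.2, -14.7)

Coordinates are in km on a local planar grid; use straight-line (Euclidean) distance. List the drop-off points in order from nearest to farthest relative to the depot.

B, D, A, C, E

Distances from the depot:
B (-21.2, -14.7): 31.2 km
D (-6.1, -45.1): 39.8 km
A (51.8, -34.1): 49.6 km
C (42.4, 31.3): 51.6 km
E (42.3, 33.4): 53.2 km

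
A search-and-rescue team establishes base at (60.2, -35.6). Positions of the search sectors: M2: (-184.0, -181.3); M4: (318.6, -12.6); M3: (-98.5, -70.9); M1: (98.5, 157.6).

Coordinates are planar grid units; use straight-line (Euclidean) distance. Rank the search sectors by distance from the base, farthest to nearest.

Distance from the base at (60.2, -35.6) to each:
M2 (-184.0, -181.3): 284.4
M4 (318.6, -12.6): 259.4
M1 (98.5, 157.6): 197.0
M3 (-98.5, -70.9): 162.6

M2, M4, M1, M3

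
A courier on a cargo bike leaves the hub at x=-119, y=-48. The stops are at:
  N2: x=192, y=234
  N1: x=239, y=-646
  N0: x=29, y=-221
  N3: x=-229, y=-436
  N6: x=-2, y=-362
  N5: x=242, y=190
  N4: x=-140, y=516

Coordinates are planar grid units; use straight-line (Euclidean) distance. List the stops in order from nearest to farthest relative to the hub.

Distances from the hub:
N0 x=29, y=-221: 227.7
N6 x=-2, y=-362: 335.1
N3 x=-229, y=-436: 403.3
N2 x=192, y=234: 419.8
N5 x=242, y=190: 432.4
N4 x=-140, y=516: 564.4
N1 x=239, y=-646: 697.0

N0, N6, N3, N2, N5, N4, N1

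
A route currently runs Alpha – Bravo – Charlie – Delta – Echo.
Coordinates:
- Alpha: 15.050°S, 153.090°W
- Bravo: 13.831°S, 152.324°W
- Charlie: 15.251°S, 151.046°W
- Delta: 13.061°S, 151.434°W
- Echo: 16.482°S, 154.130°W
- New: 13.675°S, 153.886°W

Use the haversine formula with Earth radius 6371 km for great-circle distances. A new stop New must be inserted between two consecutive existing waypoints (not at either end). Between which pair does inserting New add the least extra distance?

Added distance for inserting New between each consecutive pair:
Alpha–Bravo: 186.2 km
Bravo–Charlie: 312.6 km
Charlie–Delta: 379.3 km
Delta–Echo: 108.9 km
Smallest added distance is 108.9 km, inserting between Delta and Echo.

between Delta and Echo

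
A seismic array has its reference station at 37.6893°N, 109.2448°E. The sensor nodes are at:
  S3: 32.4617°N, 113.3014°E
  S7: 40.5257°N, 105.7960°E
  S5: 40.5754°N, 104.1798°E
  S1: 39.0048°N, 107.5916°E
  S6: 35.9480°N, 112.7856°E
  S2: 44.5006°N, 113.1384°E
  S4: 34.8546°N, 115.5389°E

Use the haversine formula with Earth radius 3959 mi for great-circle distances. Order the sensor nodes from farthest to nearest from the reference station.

S2, S3, S4, S5, S7, S6, S1

Distance from the reference station at 37.6893°N, 109.2448°E to each:
S2 44.5006°N, 113.1384°E: 512.3 mi
S3 32.4617°N, 113.3014°E: 427.8 mi
S4 34.8546°N, 115.5389°E: 401.5 mi
S5 40.5754°N, 104.1798°E: 336.8 mi
S7 40.5257°N, 105.7960°E: 269.4 mi
S6 35.9480°N, 112.7856°E: 229.8 mi
S1 39.0048°N, 107.5916°E: 127.6 mi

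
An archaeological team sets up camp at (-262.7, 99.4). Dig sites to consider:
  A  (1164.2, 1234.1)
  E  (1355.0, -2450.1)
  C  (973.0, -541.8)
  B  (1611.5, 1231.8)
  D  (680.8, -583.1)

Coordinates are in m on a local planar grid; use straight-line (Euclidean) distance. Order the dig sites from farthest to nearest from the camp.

Computing each straight-line distance from (-262.7, 99.4):
E (1355.0, -2450.1): 3019.4 m
B (1611.5, 1231.8): 2189.7 m
A (1164.2, 1234.1): 1823.1 m
C (973.0, -541.8): 1392.2 m
D (680.8, -583.1): 1164.5 m

E, B, A, C, D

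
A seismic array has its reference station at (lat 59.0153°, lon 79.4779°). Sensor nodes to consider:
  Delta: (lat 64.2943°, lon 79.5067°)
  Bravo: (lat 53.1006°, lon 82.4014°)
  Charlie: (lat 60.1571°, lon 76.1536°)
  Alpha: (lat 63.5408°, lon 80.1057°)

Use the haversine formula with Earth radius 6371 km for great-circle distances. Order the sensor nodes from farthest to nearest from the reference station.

Bravo, Delta, Alpha, Charlie

Computing each great-circle distance from (lat 59.0153°, lon 79.4779°):
Bravo (lat 53.1006°, lon 82.4014°): 682.1 km
Delta (lat 64.2943°, lon 79.5067°): 587.0 km
Alpha (lat 63.5408°, lon 80.1057°): 504.3 km
Charlie (lat 60.1571°, lon 76.1536°): 226.1 km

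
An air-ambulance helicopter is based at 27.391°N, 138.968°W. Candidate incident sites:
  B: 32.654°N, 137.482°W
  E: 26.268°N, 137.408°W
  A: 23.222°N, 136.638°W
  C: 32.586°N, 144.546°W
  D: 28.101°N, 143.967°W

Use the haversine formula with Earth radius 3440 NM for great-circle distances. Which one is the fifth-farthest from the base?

E

Distance to each, sorted:
C: 425.8 NM
B: 325.3 NM
A: 280.4 NM
D: 269.0 NM
E: 107.4 NM
The fifth-farthest is E at 107.4 NM.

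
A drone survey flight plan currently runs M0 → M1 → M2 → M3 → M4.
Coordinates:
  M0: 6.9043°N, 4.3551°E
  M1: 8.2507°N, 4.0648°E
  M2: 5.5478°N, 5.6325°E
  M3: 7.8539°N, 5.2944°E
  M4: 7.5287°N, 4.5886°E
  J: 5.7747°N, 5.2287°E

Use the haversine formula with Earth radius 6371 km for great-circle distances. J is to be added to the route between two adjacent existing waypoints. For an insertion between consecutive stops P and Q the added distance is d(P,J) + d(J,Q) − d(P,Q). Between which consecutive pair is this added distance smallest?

between M1 and M2

Added distance for inserting J between each consecutive pair:
M0–M1: 309.1 km
M1–M2: 8.3 km
M2–M3: 23.5 km
M3–M4: 353.0 km
Smallest added distance is 8.3 km, inserting between M1 and M2.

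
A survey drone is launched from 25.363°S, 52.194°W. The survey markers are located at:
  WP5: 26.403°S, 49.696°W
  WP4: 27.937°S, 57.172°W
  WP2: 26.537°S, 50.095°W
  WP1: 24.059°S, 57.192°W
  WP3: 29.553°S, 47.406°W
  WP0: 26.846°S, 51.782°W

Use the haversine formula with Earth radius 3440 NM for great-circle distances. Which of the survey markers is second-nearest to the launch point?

WP2

Distance to each, sorted:
WP0: 91.8 NM
WP2: 133.4 NM
WP5: 148.7 NM
WP1: 283.6 NM
WP4: 308.6 NM
WP3: 358.2 NM
The second-nearest is WP2 at 133.4 NM.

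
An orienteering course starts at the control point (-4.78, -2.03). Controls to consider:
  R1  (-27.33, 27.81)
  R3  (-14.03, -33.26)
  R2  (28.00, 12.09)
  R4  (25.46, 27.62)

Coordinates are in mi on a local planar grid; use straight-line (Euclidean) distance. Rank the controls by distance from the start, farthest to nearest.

Distances from the start:
R4 (25.46, 27.62): 42.4 mi
R1 (-27.33, 27.81): 37.4 mi
R2 (28.00, 12.09): 35.7 mi
R3 (-14.03, -33.26): 32.6 mi

R4, R1, R2, R3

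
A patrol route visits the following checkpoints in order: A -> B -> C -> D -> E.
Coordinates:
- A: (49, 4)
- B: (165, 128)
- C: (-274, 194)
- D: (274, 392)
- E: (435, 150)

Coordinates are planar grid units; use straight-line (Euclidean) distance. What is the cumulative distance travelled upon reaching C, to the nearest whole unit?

Leg distances:
A→B: 169.8  (cumulative 169.8)
B→C: 443.9  (cumulative 613.7)
Cumulative distance at C ≈ 614.

614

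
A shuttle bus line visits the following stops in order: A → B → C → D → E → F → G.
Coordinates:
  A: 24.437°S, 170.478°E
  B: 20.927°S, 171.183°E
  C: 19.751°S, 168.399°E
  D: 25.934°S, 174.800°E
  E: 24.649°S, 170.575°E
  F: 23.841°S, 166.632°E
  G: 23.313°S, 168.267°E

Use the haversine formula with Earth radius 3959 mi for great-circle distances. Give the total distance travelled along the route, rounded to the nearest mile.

1678 mi

Leg distances:
A→B: 246.7 mi  (cumulative 246.7 mi)
B→C: 197.8 mi  (cumulative 444.5 mi)
C→D: 590.3 mi  (cumulative 1034.7 mi)
D→E: 278.5 mi  (cumulative 1313.2 mi)
E→F: 254.6 mi  (cumulative 1567.8 mi)
F→G: 109.8 mi  (cumulative 1677.6 mi)
Total route length ≈ 1678 mi.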